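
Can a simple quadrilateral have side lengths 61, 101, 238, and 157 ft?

A quadrilateral exists iff every side is shorter than the sum of the others — equivalently, the longest side is less than the sum of the rest.
Longest side 238 < 319 (sum of the remaining 3), so yes.

Yes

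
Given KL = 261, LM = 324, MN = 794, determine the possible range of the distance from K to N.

209 ≤ KN ≤ 1379

The maximum is all hops collinear in one direction: 261 + 324 + 794 = 1379.
The longest hop is 794; the others sum to 585. Folding the others back against it leaves at least 794 − 585 = 209.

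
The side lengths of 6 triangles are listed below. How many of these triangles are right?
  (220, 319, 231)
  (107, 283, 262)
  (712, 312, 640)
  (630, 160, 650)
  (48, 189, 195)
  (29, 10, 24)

4

(220,319,231): 220²+231² = 101761 = 319² → right
(107,283,262): 107²+262² = 80093 > 80089 = 283² → acute
(712,312,640): 312²+640² = 506944 = 712² → right
(630,160,650): 160²+630² = 422500 = 650² → right
(48,189,195): 48²+189² = 38025 = 195² → right
(29,10,24): 10²+24² = 676 < 841 = 29² → obtuse
4 of the 6 are right.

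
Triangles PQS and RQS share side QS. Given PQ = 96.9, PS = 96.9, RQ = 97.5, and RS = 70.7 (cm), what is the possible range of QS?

26.8 < QS < 168.2

From triangle PQS: |96.9 − 96.9| < QS < 96.9 + 96.9, i.e. 0.0 < QS < 193.8.
From triangle RQS: 26.8 < QS < 168.2.
Both must hold, so QS lies in the intersection.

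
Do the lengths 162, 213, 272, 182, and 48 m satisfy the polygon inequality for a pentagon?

Yes

A pentagon exists iff every side is shorter than the sum of the others — equivalently, the longest side is less than the sum of the rest.
Longest side 272 < 605 (sum of the remaining 4), so yes.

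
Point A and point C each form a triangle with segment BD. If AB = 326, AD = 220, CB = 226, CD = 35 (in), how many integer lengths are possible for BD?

69

From triangle ABD: 106 < BD < 546.
From triangle CBD: 191 < BD < 261.
Intersection: 191 < BD < 261, so integers 192 through 260: 69 values.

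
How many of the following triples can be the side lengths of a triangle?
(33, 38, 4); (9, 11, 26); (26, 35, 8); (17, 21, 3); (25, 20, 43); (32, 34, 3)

2

(4,33,38): 4+33 ≤ 38 → not valid
(9,11,26): 9+11 ≤ 26 → not valid
(8,26,35): 8+26 ≤ 35 → not valid
(3,17,21): 3+17 ≤ 21 → not valid
(20,25,43): 20+25 > 43 → valid
(3,32,34): 3+32 > 34 → valid
2 of the 6 triples form a triangle.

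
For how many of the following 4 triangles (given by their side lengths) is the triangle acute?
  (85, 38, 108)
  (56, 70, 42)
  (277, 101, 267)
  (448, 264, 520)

(85,38,108): 38²+85² = 8669 < 11664 = 108² → obtuse
(56,70,42): 42²+56² = 4900 = 70² → right
(277,101,267): 101²+267² = 81490 > 76729 = 277² → acute
(448,264,520): 264²+448² = 270400 = 520² → right
1 of the 4 is acute.

1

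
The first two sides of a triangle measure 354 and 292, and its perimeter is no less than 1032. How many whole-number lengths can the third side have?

Triangle inequality: 62 < x < 646. Perimeter ≥ 1032 gives x ≥ 1032 − 354 − 292 = 386.
So 386 ≤ x < 646; integers 386 through 645: 260 values.

260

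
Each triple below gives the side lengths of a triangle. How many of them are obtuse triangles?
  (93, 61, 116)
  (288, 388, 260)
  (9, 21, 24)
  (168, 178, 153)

2

(93,61,116): 61²+93² = 12370 < 13456 = 116² → obtuse
(288,388,260): 260²+288² = 150544 = 388² → right
(9,21,24): 9²+21² = 522 < 576 = 24² → obtuse
(168,178,153): 153²+168² = 51633 > 31684 = 178² → acute
2 of the 4 are obtuse.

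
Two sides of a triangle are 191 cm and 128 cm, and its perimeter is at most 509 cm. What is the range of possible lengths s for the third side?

Triangle inequality alone gives 63 < s < 319.
The perimeter condition gives s ≤ 509 − 191 − 128 = 190.
Intersecting the two: 63 < s ≤ 190.

63 < s ≤ 190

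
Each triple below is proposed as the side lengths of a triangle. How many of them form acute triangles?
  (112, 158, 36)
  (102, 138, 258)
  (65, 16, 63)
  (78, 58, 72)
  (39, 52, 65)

1

(112,158,36): 36+112 ≤ 158, not a triangle
(102,138,258): 102+138 ≤ 258, not a triangle
(65,16,63): 16²+63² = 4225 = 65² → right
(78,58,72): 58²+72² = 8548 > 6084 = 78² → acute
(39,52,65): 39²+52² = 4225 = 65² → right
1 of the 5 is acute.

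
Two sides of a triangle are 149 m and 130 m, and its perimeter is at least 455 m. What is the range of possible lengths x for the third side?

176 ≤ x < 279 m

Triangle inequality alone gives 19 < x < 279.
The perimeter condition gives x ≥ 455 − 149 − 130 = 176.
Intersecting the two: 176 ≤ x < 279.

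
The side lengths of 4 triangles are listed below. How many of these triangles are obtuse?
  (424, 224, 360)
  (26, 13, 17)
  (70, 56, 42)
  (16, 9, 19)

2

(424,224,360): 224²+360² = 179776 = 424² → right
(26,13,17): 13²+17² = 458 < 676 = 26² → obtuse
(70,56,42): 42²+56² = 4900 = 70² → right
(16,9,19): 9²+16² = 337 < 361 = 19² → obtuse
2 of the 4 are obtuse.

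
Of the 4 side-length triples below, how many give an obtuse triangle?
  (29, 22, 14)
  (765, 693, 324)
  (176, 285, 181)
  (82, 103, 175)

3

(29,22,14): 14²+22² = 680 < 841 = 29² → obtuse
(765,693,324): 324²+693² = 585225 = 765² → right
(176,285,181): 176²+181² = 63737 < 81225 = 285² → obtuse
(82,103,175): 82²+103² = 17333 < 30625 = 175² → obtuse
3 of the 4 are obtuse.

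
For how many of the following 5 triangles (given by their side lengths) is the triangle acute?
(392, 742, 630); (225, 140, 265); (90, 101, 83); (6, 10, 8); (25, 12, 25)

(392,742,630): 392²+630² = 550564 = 742² → right
(225,140,265): 140²+225² = 70225 = 265² → right
(90,101,83): 83²+90² = 14989 > 10201 = 101² → acute
(6,10,8): 6²+8² = 100 = 10² → right
(25,12,25): 12²+25² = 769 > 625 = 25² → acute
2 of the 5 are acute.

2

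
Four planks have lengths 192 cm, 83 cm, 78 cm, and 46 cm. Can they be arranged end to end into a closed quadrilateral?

Yes

A quadrilateral exists iff every side is shorter than the sum of the others — equivalently, the longest side is less than the sum of the rest.
Longest side 192 < 207 (sum of the remaining 3), so yes.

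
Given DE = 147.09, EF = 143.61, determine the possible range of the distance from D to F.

3.48 ≤ DF ≤ 290.70

By the triangle inequality, |147.09 − 143.61| ≤ DF ≤ 147.09 + 143.61.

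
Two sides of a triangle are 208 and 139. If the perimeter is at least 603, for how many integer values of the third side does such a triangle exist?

91

Triangle inequality: 69 < x < 347. Perimeter ≥ 603 gives x ≥ 603 − 208 − 139 = 256.
So 256 ≤ x < 347; integers 256 through 346: 91 values.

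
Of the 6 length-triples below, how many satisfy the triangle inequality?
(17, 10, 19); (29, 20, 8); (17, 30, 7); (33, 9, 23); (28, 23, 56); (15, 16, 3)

2

(10,17,19): 10+17 > 19 → valid
(8,20,29): 8+20 ≤ 29 → not valid
(7,17,30): 7+17 ≤ 30 → not valid
(9,23,33): 9+23 ≤ 33 → not valid
(23,28,56): 23+28 ≤ 56 → not valid
(3,15,16): 3+15 > 16 → valid
2 of the 6 triples form a triangle.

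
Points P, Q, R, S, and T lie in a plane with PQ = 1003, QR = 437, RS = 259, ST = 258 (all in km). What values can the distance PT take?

49 ≤ PT ≤ 1957 km

The maximum is all hops collinear in one direction: 1003 + 437 + 259 + 258 = 1957.
The longest hop is 1003; the others sum to 954. Folding the others back against it leaves at least 1003 − 954 = 49.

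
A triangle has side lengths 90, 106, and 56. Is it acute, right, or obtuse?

Compare the square of the longest side to the sum of squares of the other two: 56² + 90² = 11236 = 106².

right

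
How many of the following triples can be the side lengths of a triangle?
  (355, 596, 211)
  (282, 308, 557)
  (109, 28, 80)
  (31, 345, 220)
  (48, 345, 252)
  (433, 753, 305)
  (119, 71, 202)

(211,355,596): 211+355 ≤ 596 → not valid
(282,308,557): 282+308 > 557 → valid
(28,80,109): 28+80 ≤ 109 → not valid
(31,220,345): 31+220 ≤ 345 → not valid
(48,252,345): 48+252 ≤ 345 → not valid
(305,433,753): 305+433 ≤ 753 → not valid
(71,119,202): 71+119 ≤ 202 → not valid
1 of the 7 triples forms a triangle.

1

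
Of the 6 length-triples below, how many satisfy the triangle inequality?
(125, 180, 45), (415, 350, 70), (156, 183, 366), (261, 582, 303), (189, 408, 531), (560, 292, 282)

3

(45,125,180): 45+125 ≤ 180 → not valid
(70,350,415): 70+350 > 415 → valid
(156,183,366): 156+183 ≤ 366 → not valid
(261,303,582): 261+303 ≤ 582 → not valid
(189,408,531): 189+408 > 531 → valid
(282,292,560): 282+292 > 560 → valid
3 of the 6 triples form a triangle.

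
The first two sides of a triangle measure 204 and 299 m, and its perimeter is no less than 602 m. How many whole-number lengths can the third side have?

Triangle inequality: 95 < x < 503. Perimeter ≥ 602 gives x ≥ 602 − 204 − 299 = 99.
So 99 ≤ x < 503; integers 99 through 502: 404 values.

404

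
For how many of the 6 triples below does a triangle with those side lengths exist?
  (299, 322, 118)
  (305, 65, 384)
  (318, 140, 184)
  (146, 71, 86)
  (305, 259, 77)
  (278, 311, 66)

5

(118,299,322): 118+299 > 322 → valid
(65,305,384): 65+305 ≤ 384 → not valid
(140,184,318): 140+184 > 318 → valid
(71,86,146): 71+86 > 146 → valid
(77,259,305): 77+259 > 305 → valid
(66,278,311): 66+278 > 311 → valid
5 of the 6 triples form a triangle.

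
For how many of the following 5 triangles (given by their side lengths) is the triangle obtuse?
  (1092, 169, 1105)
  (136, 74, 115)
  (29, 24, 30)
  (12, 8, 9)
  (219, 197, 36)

1

(1092,169,1105): 169²+1092² = 1221025 = 1105² → right
(136,74,115): 74²+115² = 18701 > 18496 = 136² → acute
(29,24,30): 24²+29² = 1417 > 900 = 30² → acute
(12,8,9): 8²+9² = 145 > 144 = 12² → acute
(219,197,36): 36²+197² = 40105 < 47961 = 219² → obtuse
1 of the 5 is obtuse.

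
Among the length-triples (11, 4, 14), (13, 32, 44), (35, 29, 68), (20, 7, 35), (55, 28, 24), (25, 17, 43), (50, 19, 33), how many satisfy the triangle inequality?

(4,11,14): 4+11 > 14 → valid
(13,32,44): 13+32 > 44 → valid
(29,35,68): 29+35 ≤ 68 → not valid
(7,20,35): 7+20 ≤ 35 → not valid
(24,28,55): 24+28 ≤ 55 → not valid
(17,25,43): 17+25 ≤ 43 → not valid
(19,33,50): 19+33 > 50 → valid
3 of the 7 triples form a triangle.

3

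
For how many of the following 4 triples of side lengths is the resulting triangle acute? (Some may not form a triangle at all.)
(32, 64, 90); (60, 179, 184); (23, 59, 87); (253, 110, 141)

(32,64,90): 32²+64² = 5120 < 8100 = 90² → obtuse
(60,179,184): 60²+179² = 35641 > 33856 = 184² → acute
(23,59,87): 23+59 ≤ 87, not a triangle
(253,110,141): 110+141 ≤ 253, not a triangle
1 of the 4 is acute.

1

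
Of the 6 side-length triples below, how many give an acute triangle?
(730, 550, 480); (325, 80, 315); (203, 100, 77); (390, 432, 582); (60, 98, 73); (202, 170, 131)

1

(730,550,480): 480²+550² = 532900 = 730² → right
(325,80,315): 80²+315² = 105625 = 325² → right
(203,100,77): 77+100 ≤ 203, not a triangle
(390,432,582): 390²+432² = 338724 = 582² → right
(60,98,73): 60²+73² = 8929 < 9604 = 98² → obtuse
(202,170,131): 131²+170² = 46061 > 40804 = 202² → acute
1 of the 6 is acute.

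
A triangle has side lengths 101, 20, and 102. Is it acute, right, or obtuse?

acute

Compare the square of the longest side to the sum of squares of the other two: 20² + 101² = 10601 > 10404 = 102².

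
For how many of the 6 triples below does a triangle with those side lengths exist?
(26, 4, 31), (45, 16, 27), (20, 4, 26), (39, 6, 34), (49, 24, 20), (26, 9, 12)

1

(4,26,31): 4+26 ≤ 31 → not valid
(16,27,45): 16+27 ≤ 45 → not valid
(4,20,26): 4+20 ≤ 26 → not valid
(6,34,39): 6+34 > 39 → valid
(20,24,49): 20+24 ≤ 49 → not valid
(9,12,26): 9+12 ≤ 26 → not valid
1 of the 6 triples forms a triangle.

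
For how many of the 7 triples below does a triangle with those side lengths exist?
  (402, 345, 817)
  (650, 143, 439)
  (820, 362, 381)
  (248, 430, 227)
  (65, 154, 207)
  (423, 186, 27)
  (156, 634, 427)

2

(345,402,817): 345+402 ≤ 817 → not valid
(143,439,650): 143+439 ≤ 650 → not valid
(362,381,820): 362+381 ≤ 820 → not valid
(227,248,430): 227+248 > 430 → valid
(65,154,207): 65+154 > 207 → valid
(27,186,423): 27+186 ≤ 423 → not valid
(156,427,634): 156+427 ≤ 634 → not valid
2 of the 7 triples form a triangle.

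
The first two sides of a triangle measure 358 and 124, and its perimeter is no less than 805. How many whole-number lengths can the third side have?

159

Triangle inequality: 234 < x < 482. Perimeter ≥ 805 gives x ≥ 805 − 358 − 124 = 323.
So 323 ≤ x < 482; integers 323 through 481: 159 values.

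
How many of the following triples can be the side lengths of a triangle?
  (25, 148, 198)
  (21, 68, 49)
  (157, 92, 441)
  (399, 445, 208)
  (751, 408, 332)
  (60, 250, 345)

2

(25,148,198): 25+148 ≤ 198 → not valid
(21,49,68): 21+49 > 68 → valid
(92,157,441): 92+157 ≤ 441 → not valid
(208,399,445): 208+399 > 445 → valid
(332,408,751): 332+408 ≤ 751 → not valid
(60,250,345): 60+250 ≤ 345 → not valid
2 of the 6 triples form a triangle.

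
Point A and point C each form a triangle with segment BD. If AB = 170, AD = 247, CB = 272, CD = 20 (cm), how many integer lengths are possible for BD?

39

From triangle ABD: 77 < BD < 417.
From triangle CBD: 252 < BD < 292.
Intersection: 252 < BD < 292, so integers 253 through 291: 39 values.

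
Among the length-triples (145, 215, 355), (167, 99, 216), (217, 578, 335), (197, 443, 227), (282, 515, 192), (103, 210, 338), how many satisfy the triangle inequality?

2

(145,215,355): 145+215 > 355 → valid
(99,167,216): 99+167 > 216 → valid
(217,335,578): 217+335 ≤ 578 → not valid
(197,227,443): 197+227 ≤ 443 → not valid
(192,282,515): 192+282 ≤ 515 → not valid
(103,210,338): 103+210 ≤ 338 → not valid
2 of the 6 triples form a triangle.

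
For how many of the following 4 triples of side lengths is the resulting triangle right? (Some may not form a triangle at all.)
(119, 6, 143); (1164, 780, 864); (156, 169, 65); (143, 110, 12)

2

(119,6,143): 6+119 ≤ 143, not a triangle
(1164,780,864): 780²+864² = 1354896 = 1164² → right
(156,169,65): 65²+156² = 28561 = 169² → right
(143,110,12): 12+110 ≤ 143, not a triangle
2 of the 4 are right.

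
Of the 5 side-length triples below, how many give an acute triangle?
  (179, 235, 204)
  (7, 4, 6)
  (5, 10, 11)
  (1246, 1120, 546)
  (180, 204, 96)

3

(179,235,204): 179²+204² = 73657 > 55225 = 235² → acute
(7,4,6): 4²+6² = 52 > 49 = 7² → acute
(5,10,11): 5²+10² = 125 > 121 = 11² → acute
(1246,1120,546): 546²+1120² = 1552516 = 1246² → right
(180,204,96): 96²+180² = 41616 = 204² → right
3 of the 5 are acute.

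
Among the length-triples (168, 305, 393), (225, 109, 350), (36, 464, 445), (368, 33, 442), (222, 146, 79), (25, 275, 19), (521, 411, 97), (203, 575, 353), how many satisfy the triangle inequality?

(168,305,393): 168+305 > 393 → valid
(109,225,350): 109+225 ≤ 350 → not valid
(36,445,464): 36+445 > 464 → valid
(33,368,442): 33+368 ≤ 442 → not valid
(79,146,222): 79+146 > 222 → valid
(19,25,275): 19+25 ≤ 275 → not valid
(97,411,521): 97+411 ≤ 521 → not valid
(203,353,575): 203+353 ≤ 575 → not valid
3 of the 8 triples form a triangle.

3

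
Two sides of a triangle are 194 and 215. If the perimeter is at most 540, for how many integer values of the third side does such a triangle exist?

Triangle inequality: 21 < x < 409. Perimeter ≤ 540 gives x ≤ 540 − 194 − 215 = 131.
So 21 < x ≤ 131; integers 22 through 131: 110 values.

110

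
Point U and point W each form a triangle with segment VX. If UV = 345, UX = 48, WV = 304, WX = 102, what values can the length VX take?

297 < VX < 393

From triangle UVX: |345 − 48| < VX < 345 + 48, i.e. 297 < VX < 393.
From triangle WVX: 202 < VX < 406.
Both must hold, so VX lies in the intersection.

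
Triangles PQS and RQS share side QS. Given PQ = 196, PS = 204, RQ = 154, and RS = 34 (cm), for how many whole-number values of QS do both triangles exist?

From triangle PQS: 8 < QS < 400.
From triangle RQS: 120 < QS < 188.
Intersection: 120 < QS < 188, so integers 121 through 187: 67 values.

67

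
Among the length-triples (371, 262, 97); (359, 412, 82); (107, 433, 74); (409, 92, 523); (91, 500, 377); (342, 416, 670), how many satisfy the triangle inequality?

(97,262,371): 97+262 ≤ 371 → not valid
(82,359,412): 82+359 > 412 → valid
(74,107,433): 74+107 ≤ 433 → not valid
(92,409,523): 92+409 ≤ 523 → not valid
(91,377,500): 91+377 ≤ 500 → not valid
(342,416,670): 342+416 > 670 → valid
2 of the 6 triples form a triangle.

2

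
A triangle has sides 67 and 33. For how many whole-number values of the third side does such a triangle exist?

65

The third side lies in the open interval (34, 100).
Integers from 35 to 99 inclusive: 99 − 35 + 1 = 65.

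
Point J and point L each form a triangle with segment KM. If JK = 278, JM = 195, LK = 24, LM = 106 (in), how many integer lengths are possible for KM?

From triangle JKM: 83 < KM < 473.
From triangle LKM: 82 < KM < 130.
Intersection: 83 < KM < 130, so integers 84 through 129: 46 values.

46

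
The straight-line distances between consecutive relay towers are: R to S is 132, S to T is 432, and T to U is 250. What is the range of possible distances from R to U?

The maximum is all hops collinear in one direction: 132 + 432 + 250 = 814.
The longest hop is 432; the others sum to 382. Folding the others back against it leaves at least 432 − 382 = 50.

50 ≤ RU ≤ 814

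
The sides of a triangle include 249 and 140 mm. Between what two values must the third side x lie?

By the triangle inequality, x must be less than 249 + 140 = 389 and greater than |249 − 140| = 109.

109 < x < 389 (mm)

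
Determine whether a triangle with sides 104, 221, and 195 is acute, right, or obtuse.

Compare the square of the longest side to the sum of squares of the other two: 104² + 195² = 48841 = 221².

right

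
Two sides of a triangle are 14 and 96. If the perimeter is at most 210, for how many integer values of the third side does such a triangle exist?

Triangle inequality: 82 < x < 110. Perimeter ≤ 210 gives x ≤ 210 − 14 − 96 = 100.
So 82 < x ≤ 100; integers 83 through 100: 18 values.

18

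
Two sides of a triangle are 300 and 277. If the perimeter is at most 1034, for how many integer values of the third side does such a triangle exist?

Triangle inequality: 23 < x < 577. Perimeter ≤ 1034 gives x ≤ 1034 − 300 − 277 = 457.
So 23 < x ≤ 457; integers 24 through 457: 434 values.

434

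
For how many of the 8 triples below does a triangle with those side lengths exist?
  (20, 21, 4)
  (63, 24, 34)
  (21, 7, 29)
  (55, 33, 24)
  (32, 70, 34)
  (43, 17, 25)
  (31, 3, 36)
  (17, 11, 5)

(4,20,21): 4+20 > 21 → valid
(24,34,63): 24+34 ≤ 63 → not valid
(7,21,29): 7+21 ≤ 29 → not valid
(24,33,55): 24+33 > 55 → valid
(32,34,70): 32+34 ≤ 70 → not valid
(17,25,43): 17+25 ≤ 43 → not valid
(3,31,36): 3+31 ≤ 36 → not valid
(5,11,17): 5+11 ≤ 17 → not valid
2 of the 8 triples form a triangle.

2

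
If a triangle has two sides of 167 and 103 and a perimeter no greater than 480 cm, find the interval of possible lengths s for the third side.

Triangle inequality alone gives 64 < s < 270.
The perimeter condition gives s ≤ 480 − 167 − 103 = 210.
Intersecting the two: 64 < s ≤ 210.

64 < s ≤ 210 cm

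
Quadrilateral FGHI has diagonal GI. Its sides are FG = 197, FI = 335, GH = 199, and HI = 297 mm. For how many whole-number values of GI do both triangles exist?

From triangle FGI: 138 < GI < 532.
From triangle HGI: 98 < GI < 496.
Intersection: 138 < GI < 496, so integers 139 through 495: 357 values.

357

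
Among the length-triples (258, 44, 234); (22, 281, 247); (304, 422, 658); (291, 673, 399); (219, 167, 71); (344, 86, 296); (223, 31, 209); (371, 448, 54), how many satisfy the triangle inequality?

6

(44,234,258): 44+234 > 258 → valid
(22,247,281): 22+247 ≤ 281 → not valid
(304,422,658): 304+422 > 658 → valid
(291,399,673): 291+399 > 673 → valid
(71,167,219): 71+167 > 219 → valid
(86,296,344): 86+296 > 344 → valid
(31,209,223): 31+209 > 223 → valid
(54,371,448): 54+371 ≤ 448 → not valid
6 of the 8 triples form a triangle.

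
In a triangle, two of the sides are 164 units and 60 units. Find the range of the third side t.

By the triangle inequality, t must be less than 164 + 60 = 224 and greater than |164 − 60| = 104.

104 < t < 224 (units)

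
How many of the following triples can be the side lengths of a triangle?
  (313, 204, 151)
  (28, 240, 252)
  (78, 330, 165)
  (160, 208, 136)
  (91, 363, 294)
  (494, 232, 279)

(151,204,313): 151+204 > 313 → valid
(28,240,252): 28+240 > 252 → valid
(78,165,330): 78+165 ≤ 330 → not valid
(136,160,208): 136+160 > 208 → valid
(91,294,363): 91+294 > 363 → valid
(232,279,494): 232+279 > 494 → valid
5 of the 6 triples form a triangle.

5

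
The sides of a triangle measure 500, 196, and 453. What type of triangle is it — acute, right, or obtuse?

obtuse

Compare the square of the longest side to the sum of squares of the other two: 196² + 453² = 243625 < 250000 = 500².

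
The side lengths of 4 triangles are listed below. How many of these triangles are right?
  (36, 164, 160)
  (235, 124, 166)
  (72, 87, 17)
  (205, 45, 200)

(36,164,160): 36²+160² = 26896 = 164² → right
(235,124,166): 124²+166² = 42932 < 55225 = 235² → obtuse
(72,87,17): 17²+72² = 5473 < 7569 = 87² → obtuse
(205,45,200): 45²+200² = 42025 = 205² → right
2 of the 4 are right.

2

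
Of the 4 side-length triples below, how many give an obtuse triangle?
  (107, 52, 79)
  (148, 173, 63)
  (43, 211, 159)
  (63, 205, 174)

(107,52,79): 52²+79² = 8945 < 11449 = 107² → obtuse
(148,173,63): 63²+148² = 25873 < 29929 = 173² → obtuse
(43,211,159): 43+159 ≤ 211, not a triangle
(63,205,174): 63²+174² = 34245 < 42025 = 205² → obtuse
3 of the 4 are obtuse.

3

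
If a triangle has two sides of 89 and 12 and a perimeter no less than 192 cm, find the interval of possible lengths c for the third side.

Triangle inequality alone gives 77 < c < 101.
The perimeter condition gives c ≥ 192 − 89 − 12 = 91.
Intersecting the two: 91 ≤ c < 101.

91 ≤ c < 101 cm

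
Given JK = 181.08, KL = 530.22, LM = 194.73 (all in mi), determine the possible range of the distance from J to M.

154.41 ≤ JM ≤ 906.03 mi

The maximum is all hops collinear in one direction: 181.08 + 530.22 + 194.73 = 906.03.
The longest hop is 530.22; the others sum to 375.81. Folding the others back against it leaves at least 530.22 − 375.81 = 154.41.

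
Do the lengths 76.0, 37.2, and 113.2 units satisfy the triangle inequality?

No

The two shorter sides sum to 113.2, exactly equal to the longest side 113.2.
That gives only a degenerate (flat) triangle — the inequality must be strict.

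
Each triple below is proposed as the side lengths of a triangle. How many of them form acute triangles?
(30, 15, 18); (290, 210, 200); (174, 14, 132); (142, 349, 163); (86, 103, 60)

1

(30,15,18): 15²+18² = 549 < 900 = 30² → obtuse
(290,210,200): 200²+210² = 84100 = 290² → right
(174,14,132): 14+132 ≤ 174, not a triangle
(142,349,163): 142+163 ≤ 349, not a triangle
(86,103,60): 60²+86² = 10996 > 10609 = 103² → acute
1 of the 5 is acute.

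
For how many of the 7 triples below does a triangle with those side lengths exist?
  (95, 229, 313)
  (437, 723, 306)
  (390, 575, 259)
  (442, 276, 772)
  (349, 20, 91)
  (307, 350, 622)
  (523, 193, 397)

(95,229,313): 95+229 > 313 → valid
(306,437,723): 306+437 > 723 → valid
(259,390,575): 259+390 > 575 → valid
(276,442,772): 276+442 ≤ 772 → not valid
(20,91,349): 20+91 ≤ 349 → not valid
(307,350,622): 307+350 > 622 → valid
(193,397,523): 193+397 > 523 → valid
5 of the 7 triples form a triangle.

5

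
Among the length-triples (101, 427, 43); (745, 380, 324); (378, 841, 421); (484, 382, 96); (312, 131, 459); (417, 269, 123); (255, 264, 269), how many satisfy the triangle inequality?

1

(43,101,427): 43+101 ≤ 427 → not valid
(324,380,745): 324+380 ≤ 745 → not valid
(378,421,841): 378+421 ≤ 841 → not valid
(96,382,484): 96+382 ≤ 484 → not valid
(131,312,459): 131+312 ≤ 459 → not valid
(123,269,417): 123+269 ≤ 417 → not valid
(255,264,269): 255+264 > 269 → valid
1 of the 7 triples forms a triangle.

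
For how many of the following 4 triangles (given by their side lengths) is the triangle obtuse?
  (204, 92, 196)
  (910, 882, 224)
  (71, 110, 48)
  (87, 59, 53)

(204,92,196): 92²+196² = 46880 > 41616 = 204² → acute
(910,882,224): 224²+882² = 828100 = 910² → right
(71,110,48): 48²+71² = 7345 < 12100 = 110² → obtuse
(87,59,53): 53²+59² = 6290 < 7569 = 87² → obtuse
2 of the 4 are obtuse.

2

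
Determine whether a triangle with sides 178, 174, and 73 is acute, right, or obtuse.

acute

Compare the square of the longest side to the sum of squares of the other two: 73² + 174² = 35605 > 31684 = 178².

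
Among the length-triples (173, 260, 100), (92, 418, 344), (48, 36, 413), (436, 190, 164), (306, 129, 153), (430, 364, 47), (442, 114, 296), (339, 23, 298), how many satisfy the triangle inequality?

2

(100,173,260): 100+173 > 260 → valid
(92,344,418): 92+344 > 418 → valid
(36,48,413): 36+48 ≤ 413 → not valid
(164,190,436): 164+190 ≤ 436 → not valid
(129,153,306): 129+153 ≤ 306 → not valid
(47,364,430): 47+364 ≤ 430 → not valid
(114,296,442): 114+296 ≤ 442 → not valid
(23,298,339): 23+298 ≤ 339 → not valid
2 of the 8 triples form a triangle.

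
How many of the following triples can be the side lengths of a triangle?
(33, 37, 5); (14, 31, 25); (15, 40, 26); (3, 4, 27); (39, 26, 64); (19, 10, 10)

5

(5,33,37): 5+33 > 37 → valid
(14,25,31): 14+25 > 31 → valid
(15,26,40): 15+26 > 40 → valid
(3,4,27): 3+4 ≤ 27 → not valid
(26,39,64): 26+39 > 64 → valid
(10,10,19): 10+10 > 19 → valid
5 of the 6 triples form a triangle.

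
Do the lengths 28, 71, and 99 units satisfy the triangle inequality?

No

The two shorter sides sum to 99, exactly equal to the longest side 99.
That gives only a degenerate (flat) triangle — the inequality must be strict.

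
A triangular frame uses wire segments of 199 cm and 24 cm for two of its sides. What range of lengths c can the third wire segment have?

By the triangle inequality, c must be less than 199 + 24 = 223 and greater than |199 − 24| = 175.

175 < c < 223 (cm)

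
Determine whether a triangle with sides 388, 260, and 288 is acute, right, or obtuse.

Compare the square of the longest side to the sum of squares of the other two: 260² + 288² = 150544 = 388².

right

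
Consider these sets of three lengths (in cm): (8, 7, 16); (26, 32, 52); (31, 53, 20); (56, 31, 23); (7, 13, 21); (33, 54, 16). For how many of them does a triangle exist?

(7,8,16): 7+8 ≤ 16 → not valid
(26,32,52): 26+32 > 52 → valid
(20,31,53): 20+31 ≤ 53 → not valid
(23,31,56): 23+31 ≤ 56 → not valid
(7,13,21): 7+13 ≤ 21 → not valid
(16,33,54): 16+33 ≤ 54 → not valid
1 of the 6 triples forms a triangle.

1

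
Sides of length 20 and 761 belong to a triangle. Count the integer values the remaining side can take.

39

The third side lies in the open interval (741, 781).
Integers from 742 to 780 inclusive: 780 − 742 + 1 = 39.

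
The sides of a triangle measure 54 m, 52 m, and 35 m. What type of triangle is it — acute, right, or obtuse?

Compare the square of the longest side to the sum of squares of the other two: 35² + 52² = 3929 > 2916 = 54².

acute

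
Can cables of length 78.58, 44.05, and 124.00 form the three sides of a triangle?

The longest side is 124.00, but the other two sum to only 122.63.
122.63 < 124.00, so the triangle inequality fails.

No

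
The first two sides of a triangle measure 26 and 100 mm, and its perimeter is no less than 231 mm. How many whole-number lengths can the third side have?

Triangle inequality: 74 < x < 126. Perimeter ≥ 231 gives x ≥ 231 − 26 − 100 = 105.
So 105 ≤ x < 126; integers 105 through 125: 21 values.

21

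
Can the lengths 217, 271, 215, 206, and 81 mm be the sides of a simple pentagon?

Yes

A pentagon exists iff every side is shorter than the sum of the others — equivalently, the longest side is less than the sum of the rest.
Longest side 271 < 719 (sum of the remaining 4), so yes.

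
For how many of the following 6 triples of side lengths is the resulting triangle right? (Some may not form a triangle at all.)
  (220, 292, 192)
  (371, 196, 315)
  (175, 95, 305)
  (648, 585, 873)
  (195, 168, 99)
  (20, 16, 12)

5

(220,292,192): 192²+220² = 85264 = 292² → right
(371,196,315): 196²+315² = 137641 = 371² → right
(175,95,305): 95+175 ≤ 305, not a triangle
(648,585,873): 585²+648² = 762129 = 873² → right
(195,168,99): 99²+168² = 38025 = 195² → right
(20,16,12): 12²+16² = 400 = 20² → right
5 of the 6 are right.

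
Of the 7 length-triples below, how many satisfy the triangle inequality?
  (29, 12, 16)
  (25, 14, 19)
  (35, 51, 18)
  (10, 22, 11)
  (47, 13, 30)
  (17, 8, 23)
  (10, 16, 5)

3

(12,16,29): 12+16 ≤ 29 → not valid
(14,19,25): 14+19 > 25 → valid
(18,35,51): 18+35 > 51 → valid
(10,11,22): 10+11 ≤ 22 → not valid
(13,30,47): 13+30 ≤ 47 → not valid
(8,17,23): 8+17 > 23 → valid
(5,10,16): 5+10 ≤ 16 → not valid
3 of the 7 triples form a triangle.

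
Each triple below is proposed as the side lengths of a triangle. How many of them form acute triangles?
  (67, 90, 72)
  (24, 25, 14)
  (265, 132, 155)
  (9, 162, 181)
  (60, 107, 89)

(67,90,72): 67²+72² = 9673 > 8100 = 90² → acute
(24,25,14): 14²+24² = 772 > 625 = 25² → acute
(265,132,155): 132²+155² = 41449 < 70225 = 265² → obtuse
(9,162,181): 9+162 ≤ 181, not a triangle
(60,107,89): 60²+89² = 11521 > 11449 = 107² → acute
3 of the 5 are acute.

3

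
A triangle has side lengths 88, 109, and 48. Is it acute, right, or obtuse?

obtuse

Compare the square of the longest side to the sum of squares of the other two: 48² + 88² = 10048 < 11881 = 109².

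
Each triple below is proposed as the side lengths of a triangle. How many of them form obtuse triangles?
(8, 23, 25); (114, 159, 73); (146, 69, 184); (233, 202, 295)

3

(8,23,25): 8²+23² = 593 < 625 = 25² → obtuse
(114,159,73): 73²+114² = 18325 < 25281 = 159² → obtuse
(146,69,184): 69²+146² = 26077 < 33856 = 184² → obtuse
(233,202,295): 202²+233² = 95093 > 87025 = 295² → acute
3 of the 4 are obtuse.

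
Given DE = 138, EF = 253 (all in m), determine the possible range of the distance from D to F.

By the triangle inequality, |138 − 253| ≤ DF ≤ 138 + 253.

115 ≤ DF ≤ 391 m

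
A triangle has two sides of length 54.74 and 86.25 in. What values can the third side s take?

By the triangle inequality, s must be less than 54.74 + 86.25 = 140.99 and greater than |54.74 − 86.25| = 31.51.

31.51 < s < 140.99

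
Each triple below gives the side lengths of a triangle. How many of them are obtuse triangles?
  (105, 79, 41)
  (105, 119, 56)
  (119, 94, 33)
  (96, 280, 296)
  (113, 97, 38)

3

(105,79,41): 41²+79² = 7922 < 11025 = 105² → obtuse
(105,119,56): 56²+105² = 14161 = 119² → right
(119,94,33): 33²+94² = 9925 < 14161 = 119² → obtuse
(96,280,296): 96²+280² = 87616 = 296² → right
(113,97,38): 38²+97² = 10853 < 12769 = 113² → obtuse
3 of the 5 are obtuse.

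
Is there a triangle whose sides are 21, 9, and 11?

No

The longest side is 21, but the other two sum to only 20.
20 < 21, so the triangle inequality fails.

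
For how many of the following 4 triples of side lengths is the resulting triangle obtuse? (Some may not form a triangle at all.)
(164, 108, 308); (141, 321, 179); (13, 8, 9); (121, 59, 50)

(164,108,308): 108+164 ≤ 308, not a triangle
(141,321,179): 141+179 ≤ 321, not a triangle
(13,8,9): 8²+9² = 145 < 169 = 13² → obtuse
(121,59,50): 50+59 ≤ 121, not a triangle
1 of the 4 is obtuse.

1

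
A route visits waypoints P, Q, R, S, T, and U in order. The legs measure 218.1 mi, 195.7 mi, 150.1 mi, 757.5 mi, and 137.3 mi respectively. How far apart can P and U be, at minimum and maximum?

The maximum is all hops collinear in one direction: 218.1 + 195.7 + 150.1 + 757.5 + 137.3 = 1458.7.
The longest hop is 757.5; the others sum to 701.2. Folding the others back against it leaves at least 757.5 − 701.2 = 56.3.

56.3 ≤ PU ≤ 1458.7 mi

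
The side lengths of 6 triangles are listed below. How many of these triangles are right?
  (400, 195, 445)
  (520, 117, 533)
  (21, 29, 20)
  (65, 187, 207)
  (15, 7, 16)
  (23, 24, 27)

3

(400,195,445): 195²+400² = 198025 = 445² → right
(520,117,533): 117²+520² = 284089 = 533² → right
(21,29,20): 20²+21² = 841 = 29² → right
(65,187,207): 65²+187² = 39194 < 42849 = 207² → obtuse
(15,7,16): 7²+15² = 274 > 256 = 16² → acute
(23,24,27): 23²+24² = 1105 > 729 = 27² → acute
3 of the 6 are right.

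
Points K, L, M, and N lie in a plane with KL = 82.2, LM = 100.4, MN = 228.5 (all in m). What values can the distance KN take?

The maximum is all hops collinear in one direction: 82.2 + 100.4 + 228.5 = 411.1.
The longest hop is 228.5; the others sum to 182.6. Folding the others back against it leaves at least 228.5 − 182.6 = 45.9.

45.9 ≤ KN ≤ 411.1 m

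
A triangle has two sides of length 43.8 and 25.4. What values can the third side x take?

By the triangle inequality, x must be less than 43.8 + 25.4 = 69.2 and greater than |43.8 − 25.4| = 18.4.

18.4 < x < 69.2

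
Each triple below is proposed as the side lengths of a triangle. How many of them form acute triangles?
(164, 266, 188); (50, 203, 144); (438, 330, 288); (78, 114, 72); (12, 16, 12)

1

(164,266,188): 164²+188² = 62240 < 70756 = 266² → obtuse
(50,203,144): 50+144 ≤ 203, not a triangle
(438,330,288): 288²+330² = 191844 = 438² → right
(78,114,72): 72²+78² = 11268 < 12996 = 114² → obtuse
(12,16,12): 12²+12² = 288 > 256 = 16² → acute
1 of the 5 is acute.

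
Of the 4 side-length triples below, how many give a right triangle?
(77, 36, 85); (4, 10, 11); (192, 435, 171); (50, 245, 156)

(77,36,85): 36²+77² = 7225 = 85² → right
(4,10,11): 4²+10² = 116 < 121 = 11² → obtuse
(192,435,171): 171+192 ≤ 435, not a triangle
(50,245,156): 50+156 ≤ 245, not a triangle
1 of the 4 is right.

1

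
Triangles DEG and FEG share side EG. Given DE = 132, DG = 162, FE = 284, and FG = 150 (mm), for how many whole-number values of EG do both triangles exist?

159

From triangle DEG: 30 < EG < 294.
From triangle FEG: 134 < EG < 434.
Intersection: 134 < EG < 294, so integers 135 through 293: 159 values.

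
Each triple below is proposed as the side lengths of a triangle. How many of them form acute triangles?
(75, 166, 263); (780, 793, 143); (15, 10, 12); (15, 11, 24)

(75,166,263): 75+166 ≤ 263, not a triangle
(780,793,143): 143²+780² = 628849 = 793² → right
(15,10,12): 10²+12² = 244 > 225 = 15² → acute
(15,11,24): 11²+15² = 346 < 576 = 24² → obtuse
1 of the 4 is acute.

1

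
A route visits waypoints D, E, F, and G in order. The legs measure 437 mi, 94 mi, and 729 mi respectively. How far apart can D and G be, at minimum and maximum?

The maximum is all hops collinear in one direction: 437 + 94 + 729 = 1260.
The longest hop is 729; the others sum to 531. Folding the others back against it leaves at least 729 − 531 = 198.

198 ≤ DG ≤ 1260 mi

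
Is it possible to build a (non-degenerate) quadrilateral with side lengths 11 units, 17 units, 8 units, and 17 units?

A quadrilateral exists iff every side is shorter than the sum of the others — equivalently, the longest side is less than the sum of the rest.
Longest side 17 < 36 (sum of the remaining 3), so yes.

Yes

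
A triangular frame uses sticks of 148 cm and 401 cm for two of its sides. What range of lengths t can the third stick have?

By the triangle inequality, t must be less than 148 + 401 = 549 and greater than |148 − 401| = 253.

253 < t < 549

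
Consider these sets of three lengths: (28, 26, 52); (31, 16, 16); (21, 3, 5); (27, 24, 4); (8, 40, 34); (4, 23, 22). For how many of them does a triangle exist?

5

(26,28,52): 26+28 > 52 → valid
(16,16,31): 16+16 > 31 → valid
(3,5,21): 3+5 ≤ 21 → not valid
(4,24,27): 4+24 > 27 → valid
(8,34,40): 8+34 > 40 → valid
(4,22,23): 4+22 > 23 → valid
5 of the 6 triples form a triangle.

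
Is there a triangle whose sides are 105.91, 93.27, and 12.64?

The two shorter sides sum to 105.91, exactly equal to the longest side 105.91.
That gives only a degenerate (flat) triangle — the inequality must be strict.

No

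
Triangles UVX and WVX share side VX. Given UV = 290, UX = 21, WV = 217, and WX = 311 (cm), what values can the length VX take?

From triangle UVX: |290 − 21| < VX < 290 + 21, i.e. 269 < VX < 311.
From triangle WVX: 94 < VX < 528.
Both must hold, so VX lies in the intersection.

269 < VX < 311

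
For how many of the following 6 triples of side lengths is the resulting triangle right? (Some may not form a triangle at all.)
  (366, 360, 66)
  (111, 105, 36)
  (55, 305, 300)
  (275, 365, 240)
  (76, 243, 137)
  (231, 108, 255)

5

(366,360,66): 66²+360² = 133956 = 366² → right
(111,105,36): 36²+105² = 12321 = 111² → right
(55,305,300): 55²+300² = 93025 = 305² → right
(275,365,240): 240²+275² = 133225 = 365² → right
(76,243,137): 76+137 ≤ 243, not a triangle
(231,108,255): 108²+231² = 65025 = 255² → right
5 of the 6 are right.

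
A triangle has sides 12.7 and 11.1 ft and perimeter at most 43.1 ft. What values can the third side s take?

Triangle inequality alone gives 1.6 < s < 23.8.
The perimeter condition gives s ≤ 43.1 − 12.7 − 11.1 = 19.3.
Intersecting the two: 1.6 < s ≤ 19.3.

1.6 < s ≤ 19.3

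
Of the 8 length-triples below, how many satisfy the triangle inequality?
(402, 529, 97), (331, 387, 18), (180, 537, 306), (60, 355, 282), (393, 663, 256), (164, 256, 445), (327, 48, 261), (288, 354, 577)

(97,402,529): 97+402 ≤ 529 → not valid
(18,331,387): 18+331 ≤ 387 → not valid
(180,306,537): 180+306 ≤ 537 → not valid
(60,282,355): 60+282 ≤ 355 → not valid
(256,393,663): 256+393 ≤ 663 → not valid
(164,256,445): 164+256 ≤ 445 → not valid
(48,261,327): 48+261 ≤ 327 → not valid
(288,354,577): 288+354 > 577 → valid
1 of the 8 triples forms a triangle.

1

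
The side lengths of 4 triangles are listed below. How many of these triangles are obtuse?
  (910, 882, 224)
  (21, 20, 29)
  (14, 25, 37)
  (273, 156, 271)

(910,882,224): 224²+882² = 828100 = 910² → right
(21,20,29): 20²+21² = 841 = 29² → right
(14,25,37): 14²+25² = 821 < 1369 = 37² → obtuse
(273,156,271): 156²+271² = 97777 > 74529 = 273² → acute
1 of the 4 is obtuse.

1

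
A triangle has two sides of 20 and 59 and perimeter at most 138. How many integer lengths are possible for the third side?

Triangle inequality: 39 < x < 79. Perimeter ≤ 138 gives x ≤ 138 − 20 − 59 = 59.
So 39 < x ≤ 59; integers 40 through 59: 20 values.

20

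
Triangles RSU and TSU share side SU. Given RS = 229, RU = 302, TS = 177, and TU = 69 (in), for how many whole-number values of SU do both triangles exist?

From triangle RSU: 73 < SU < 531.
From triangle TSU: 108 < SU < 246.
Intersection: 108 < SU < 246, so integers 109 through 245: 137 values.

137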